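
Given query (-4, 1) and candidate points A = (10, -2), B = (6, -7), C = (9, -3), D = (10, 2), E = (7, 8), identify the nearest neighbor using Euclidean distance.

Distances: d(A) ≈ 14.3178, d(B) ≈ 12.8062, d(C) ≈ 13.6015, d(D) ≈ 14.0357, d(E) ≈ 13.0384. Nearest: B = (6, -7) with distance 12.8062.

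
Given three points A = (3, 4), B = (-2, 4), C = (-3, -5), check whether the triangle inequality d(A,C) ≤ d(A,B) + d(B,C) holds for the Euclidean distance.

d(A,B) = √(5² + 0²) = √25 = 5, d(B,C) = √(1² + 9²) = √82 ≈ 9.0554, d(A,C) = √(6² + 9²) = √117 ≈ 10.8167.
d(A,C) ≈ 10.8167 ≤ 5 + 9.0554 = 14.0554. Triangle inequality is satisfied.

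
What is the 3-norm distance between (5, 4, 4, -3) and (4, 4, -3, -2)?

(Σ|x_i - y_i|^3)^(1/3) = (|5 - 4|^3 + |4 - 4|^3 + |4 - (-3)|^3 + |-3 - (-2)|^3)^(1/3)
= (1^3 + 0^3 + 7^3 + 1^3)^(1/3) = (1 + 0 + 343 + 1)^(1/3) = (345)^(1/3) ≈ 7.0136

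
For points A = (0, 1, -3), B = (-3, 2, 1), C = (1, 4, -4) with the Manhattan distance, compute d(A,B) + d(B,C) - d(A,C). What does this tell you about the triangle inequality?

d(A,B) = 3 + 1 + 4 = 8, d(B,C) = 4 + 2 + 5 = 11, d(A,C) = 1 + 3 + 1 = 5.
d(A,B) + d(B,C) - d(A,C) = 8 + 11 - 5 = 19 - 5 = 14. This is ≥ 0, so the triangle inequality holds for these points.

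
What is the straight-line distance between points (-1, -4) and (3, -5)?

√(Σ(x_i - y_i)²) = √((-1 - 3)² + (-4 - (-5))²)
= √((-4)² + 1²) = √(16 + 1) = √17 ≈ 4.1231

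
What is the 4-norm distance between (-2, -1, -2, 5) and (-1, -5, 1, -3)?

(Σ|x_i - y_i|^4)^(1/4) = (|-2 - (-1)|^4 + |-1 - (-5)|^4 + |-2 - 1|^4 + |5 - (-3)|^4)^(1/4)
= (1^4 + 4^4 + 3^4 + 8^4)^(1/4) = (1 + 256 + 81 + 4096)^(1/4) = (4434)^(1/4) ≈ 8.1602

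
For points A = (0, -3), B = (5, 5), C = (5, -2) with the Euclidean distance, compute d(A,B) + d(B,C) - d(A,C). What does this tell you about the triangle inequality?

d(A,B) = √(5² + 8²) = √89 ≈ 9.434, d(B,C) = √(0² + 7²) = √49 = 7, d(A,C) = √(5² + 1²) = √26 ≈ 5.099.
d(A,B) + d(B,C) - d(A,C) = 9.434 + 7 - 5.099 = 16.434 - 5.099 = 11.335 (to 4 decimal places). This is ≥ 0, so the triangle inequality holds for these points.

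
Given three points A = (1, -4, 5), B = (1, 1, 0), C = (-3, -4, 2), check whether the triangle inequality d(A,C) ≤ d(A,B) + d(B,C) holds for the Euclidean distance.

d(A,B) = √(0² + 5² + 5²) = √50 ≈ 7.0711, d(B,C) = √(4² + 5² + 2²) = √45 ≈ 6.7082, d(A,C) = √(4² + 0² + 3²) = √25 = 5.
d(A,C) = 5 ≤ 7.0711 + 6.7082 = 13.7793. Triangle inequality is satisfied.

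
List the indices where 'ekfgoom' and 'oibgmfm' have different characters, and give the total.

Differing positions: 1, 2, 3, 5, 6. Hamming distance = 5.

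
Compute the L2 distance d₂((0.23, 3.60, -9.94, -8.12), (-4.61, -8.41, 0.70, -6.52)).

√(Σ(x_i - y_i)²) = √((0.23 - (-4.61))² + (3.6 - (-8.41))² + (-9.94 - 0.7)² + (-8.12 - (-6.52))²)
= √(4.84² + 12.01² + (-10.64)² + (-1.6)²) = √(23.4256 + 144.2401 + 113.2096 + 2.56) = √283.4353 ≈ 16.8355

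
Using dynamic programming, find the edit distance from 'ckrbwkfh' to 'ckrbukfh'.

Let D[i][j] be the edit distance between the first i characters of 'ckrbwkfh' and the first j characters of 'ckrbukfh', with D[i][0] = i, D[0][j] = j, and D[i][j] = D[i-1][j-1] if the characters match, else 1 + min(D[i-1][j], D[i][j-1], D[i-1][j-1]). Filling the table (rows: prefixes of 'ckrbwkfh', columns: prefixes of 'ckrbukfh'):
     ε  c  k  r  b  u  k  f  h
  ε  0  1  2  3  4  5  6  7  8
  c  1  0  1  2  3  4  5  6  7
  k  2  1  0  1  2  3  4  5  6
  r  3  2  1  0  1  2  3  4  5
  b  4  3  2  1  0  1  2  3  4
  w  5  4  3  2  1  1  2  3  4
  k  6  5  4  3  2  2  1  2  3
  f  7  6  5  4  3  3  2  1  2
  h  8  7  6  5  4  4  3  2  1
The bottom-right entry gives D[8][8] = 1, so no sequence of fewer than 1 edit works. Backtracking through the table gives one optimal edit sequence (1 edit):
  ckrbwkfh → ckrbukfh (sub w→u @5)
Edit distance = 1.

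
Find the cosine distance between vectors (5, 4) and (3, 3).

With u = (5, 4), v = (3, 3):
u·v = 5·3 + 4·3 = 15 + 12 = 27.
|u| = √(5² + 4²) = √41, |v| = √(3² + 3²) = √18, so |u||v| = √(41·18) = √738.
cos θ = (u·v)/(|u||v|) = 27/√738 ≈ 0.9939
Cosine distance = 1 - cos θ ≈ 1 - 0.9939 = 0.0061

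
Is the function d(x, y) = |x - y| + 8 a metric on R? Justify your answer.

No. d fails identity of indiscernibles (specifically d(x,x) = 0): d(-5, -5) = |-5 - (-5)| + 8 = 0 + 8 = 8 ≠ 0.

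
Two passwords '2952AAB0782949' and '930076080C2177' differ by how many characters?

Differing positions: 1, 2, 3, 4, 5, 6, 7, 8, 9, 10, 12, 13, 14. Hamming distance = 13.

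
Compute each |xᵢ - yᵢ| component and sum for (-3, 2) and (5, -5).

Σ|x_i - y_i| = |-3 - 5| + |2 - (-5)| = 8 + 7 = 15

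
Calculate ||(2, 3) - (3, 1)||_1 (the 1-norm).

Σ|x_i - y_i| = |2 - 3| + |3 - 1| = 1 + 2 = 3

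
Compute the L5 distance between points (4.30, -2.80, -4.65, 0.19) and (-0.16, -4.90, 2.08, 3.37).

(Σ|x_i - y_i|^5)^(1/5) = (|4.3 - (-0.16)|^5 + |-2.8 - (-4.9)|^5 + |-4.65 - 2.08|^5 + |0.19 - 3.37|^5)^(1/5)
= (4.46^5 + 2.1^5 + 6.73^5 + 3.18^5)^(1/5) ≈ (1764.7138 + 40.841 + 13806.2369 + 325.1888)^(1/5) = (15936.9805)^(1/5) ≈ 6.926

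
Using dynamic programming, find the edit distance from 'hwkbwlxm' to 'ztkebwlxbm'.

Let D[i][j] be the edit distance between the first i characters of 'hwkbwlxm' and the first j characters of 'ztkebwlxbm', with D[i][0] = i, D[0][j] = j, and D[i][j] = D[i-1][j-1] if the characters match, else 1 + min(D[i-1][j], D[i][j-1], D[i-1][j-1]). Filling the table (rows: prefixes of 'hwkbwlxm', columns: prefixes of 'ztkebwlxbm'):
     ε  z  t  k  e  b  w  l  x  b  m
  ε  0  1  2  3  4  5  6  7  8  9 10
  h  1  1  2  3  4  5  6  7  8  9 10
  w  2  2  2  3  4  5  5  6  7  8  9
  k  3  3  3  2  3  4  5  6  7  8  9
  b  4  4  4  3  3  3  4  5  6  7  8
  w  5  5  5  4  4  4  3  4  5  6  7
  l  6  6  6  5  5  5  4  3  4  5  6
  x  7  7  7  6  6  6  5  4  3  4  5
  m  8  8  8  7  7  7  6  5  4  4  4
The bottom-right entry gives D[8][10] = 4, so no sequence of fewer than 4 edits works. Backtracking through the table gives one optimal edit sequence (4 edits):
  hwkbwlxm → zwkbwlxm (sub h→z @1)
  zwkbwlxm → ztkbwlxm (sub w→t @2)
  ztkbwlxm → ztkebwlxm (ins e @4)
  ztkebwlxm → ztkebwlxbm (ins b @9)
Edit distance = 4.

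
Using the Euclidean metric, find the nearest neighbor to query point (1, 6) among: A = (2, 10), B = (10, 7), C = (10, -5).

Distances: d(A) ≈ 4.1231, d(B) ≈ 9.0554, d(C) ≈ 14.2127. Nearest: A = (2, 10) with distance 4.1231.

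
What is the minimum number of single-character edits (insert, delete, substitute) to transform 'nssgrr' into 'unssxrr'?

Let D[i][j] be the edit distance between the first i characters of 'nssgrr' and the first j characters of 'unssxrr', with D[i][0] = i, D[0][j] = j, and D[i][j] = D[i-1][j-1] if the characters match, else 1 + min(D[i-1][j], D[i][j-1], D[i-1][j-1]). Filling the table (rows: prefixes of 'nssgrr', columns: prefixes of 'unssxrr'):
     ε  u  n  s  s  x  r  r
  ε  0  1  2  3  4  5  6  7
  n  1  1  1  2  3  4  5  6
  s  2  2  2  1  2  3  4  5
  s  3  3  3  2  1  2  3  4
  g  4  4  4  3  2  2  3  4
  r  5  5  5  4  3  3  2  3
  r  6  6  6  5  4  4  3  2
The bottom-right entry gives D[6][7] = 2, so no sequence of fewer than 2 edits works. Backtracking through the table gives one optimal edit sequence (2 edits):
  nssgrr → unssgrr (ins u @1)
  unssgrr → unssxrr (sub g→x @5)
Edit distance = 2.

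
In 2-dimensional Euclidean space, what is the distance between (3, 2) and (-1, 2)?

√(Σ(x_i - y_i)²) = √((3 - (-1))² + (2 - 2)²)
= √(4² + 0²) = √(16 + 0) = √16 = 4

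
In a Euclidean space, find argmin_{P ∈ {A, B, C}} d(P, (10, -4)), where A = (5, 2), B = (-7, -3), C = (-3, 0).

Distances: d(A) ≈ 7.8102, d(B) ≈ 17.0294, d(C) ≈ 13.6015. Nearest: A = (5, 2) with distance 7.8102.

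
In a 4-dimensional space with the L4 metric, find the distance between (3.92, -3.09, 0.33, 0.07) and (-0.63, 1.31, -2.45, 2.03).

(Σ|x_i - y_i|^4)^(1/4) = (|3.92 - (-0.63)|^4 + |-3.09 - 1.31|^4 + |0.33 - (-2.45)|^4 + |0.07 - 2.03|^4)^(1/4)
= (4.55^4 + 4.4^4 + 2.78^4 + 1.96^4)^(1/4) ≈ (428.5935 + 374.8096 + 59.7282 + 14.7579)^(1/4) = (877.8892)^(1/4) ≈ 5.4433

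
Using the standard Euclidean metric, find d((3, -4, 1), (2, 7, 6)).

√(Σ(x_i - y_i)²) = √((3 - 2)² + (-4 - 7)² + (1 - 6)²)
= √(1² + (-11)² + (-5)²) = √(1 + 121 + 25) = √147 ≈ 12.1244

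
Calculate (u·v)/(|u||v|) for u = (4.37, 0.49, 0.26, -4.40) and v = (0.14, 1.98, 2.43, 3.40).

With u = (4.37, 0.49, 0.26, -4.40), v = (0.14, 1.98, 2.43, 3.40):
u·v = 4.37·0.14 + 0.49·1.98 + 0.26·2.43 + (-4.4)·3.4 = 0.6118 + 0.9702 + 0.6318 + (-14.96) = -12.7462.
|u| = √(4.37² + 0.49² + 0.26² + (-4.4)²) = √(19.0969 + 0.2401 + 0.0676 + 19.36) = √38.7646, |v| = √(0.14² + 1.98² + 2.43² + 3.4²) = √(0.0196 + 3.9204 + 5.9049 + 11.56) = √21.4049.
cos θ = (u·v)/(|u||v|) = -12.7462/(√38.7646·√21.4049) ≈ -0.4425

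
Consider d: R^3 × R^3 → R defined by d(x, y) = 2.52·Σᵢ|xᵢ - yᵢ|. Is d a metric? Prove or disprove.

Yes. The L1 (Manhattan) norm induces a metric on R^3, and multiplying a metric by a positive constant 2.52 > 0 preserves all four axioms: non-negativity (2.52·||x-y|| ≥ 0), identity (2.52·||x-y|| = 0 ⟺ ||x-y|| = 0 ⟺ x = y), symmetry (||x-y|| = ||y-x||), and the triangle inequality (2.52·||x-z|| ≤ 2.52·||x-y|| + 2.52·||y-z||). So d is a metric.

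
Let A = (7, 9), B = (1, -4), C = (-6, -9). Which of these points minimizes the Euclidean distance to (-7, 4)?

Distances: d(A) ≈ 14.8661, d(B) ≈ 11.3137, d(C) ≈ 13.0384. Nearest: B = (1, -4) with distance 11.3137.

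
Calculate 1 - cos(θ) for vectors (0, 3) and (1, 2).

With u = (0, 3), v = (1, 2):
u·v = 0·1 + 3·2 = 0 + 6 = 6.
|u| = √(0² + 3²) = √9, |v| = √(1² + 2²) = √5, so |u||v| = √(9·5) = √45.
cos θ = (u·v)/(|u||v|) = 6/√45 ≈ 0.8944
Cosine distance = 1 - cos θ ≈ 1 - 0.8944 = 0.1056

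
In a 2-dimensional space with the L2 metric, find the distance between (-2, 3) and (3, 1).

(Σ|x_i - y_i|^2)^(1/2) = (|-2 - 3|^2 + |3 - 1|^2)^(1/2)
= (5^2 + 2^2)^(1/2) = (25 + 4)^(1/2) = (29)^(1/2) ≈ 5.3852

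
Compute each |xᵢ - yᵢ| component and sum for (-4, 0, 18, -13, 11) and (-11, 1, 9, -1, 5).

Σ|x_i - y_i| = |-4 - (-11)| + |0 - 1| + |18 - 9| + |-13 - (-1)| + |11 - 5| = 7 + 1 + 9 + 12 + 6 = 35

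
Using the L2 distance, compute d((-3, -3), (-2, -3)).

(Σ|x_i - y_i|^2)^(1/2) = (|-3 - (-2)|^2 + |-3 - (-3)|^2)^(1/2)
= (1^2 + 0^2)^(1/2) = (1 + 0)^(1/2) = (1)^(1/2) = 1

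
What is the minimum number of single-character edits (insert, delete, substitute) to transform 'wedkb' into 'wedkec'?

Let D[i][j] be the edit distance between the first i characters of 'wedkb' and the first j characters of 'wedkec', with D[i][0] = i, D[0][j] = j, and D[i][j] = D[i-1][j-1] if the characters match, else 1 + min(D[i-1][j], D[i][j-1], D[i-1][j-1]). Filling the table (rows: prefixes of 'wedkb', columns: prefixes of 'wedkec'):
     ε  w  e  d  k  e  c
  ε  0  1  2  3  4  5  6
  w  1  0  1  2  3  4  5
  e  2  1  0  1  2  3  4
  d  3  2  1  0  1  2  3
  k  4  3  2  1  0  1  2
  b  5  4  3  2  1  1  2
The bottom-right entry gives D[5][6] = 2, so no sequence of fewer than 2 edits works. Backtracking through the table gives one optimal edit sequence (2 edits):
  wedkb → wedkeb (ins e @5)
  wedkeb → wedkec (sub b→c @6)
Edit distance = 2.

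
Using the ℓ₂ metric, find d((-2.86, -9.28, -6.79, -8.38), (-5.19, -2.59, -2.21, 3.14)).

√(Σ(x_i - y_i)²) = √((-2.86 - (-5.19))² + (-9.28 - (-2.59))² + (-6.79 - (-2.21))² + (-8.38 - 3.14)²)
= √(2.33² + (-6.69)² + (-4.58)² + (-11.52)²) = √(5.4289 + 44.7561 + 20.9764 + 132.7104) = √203.8718 ≈ 14.2784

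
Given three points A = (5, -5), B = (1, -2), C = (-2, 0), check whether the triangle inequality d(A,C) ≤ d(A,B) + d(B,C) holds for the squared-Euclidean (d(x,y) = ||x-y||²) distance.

d(A,B) = 4² + 3² = 25, d(B,C) = 3² + 2² = 13, d(A,C) = 7² + 5² = 74.
d(A,C) = 74 > 25 + 13 = 38. Triangle inequality is VIOLATED. (Squared-Euclidean is not a metric — this is a counterexample.)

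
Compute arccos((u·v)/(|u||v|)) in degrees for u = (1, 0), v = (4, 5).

With u = (1, 0), v = (4, 5):
u·v = 1·4 + 0·5 = 4 + 0 = 4.
|u| = √(1² + 0²) = √1, |v| = √(4² + 5²) = √41, so |u||v| = √(1·41) = √41.
cos θ = (u·v)/(|u||v|) = 4/√41 ≈ 0.624695
θ = arccos(0.624695) ≈ 51.34°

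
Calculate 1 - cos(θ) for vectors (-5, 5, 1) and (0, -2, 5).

With u = (-5, 5, 1), v = (0, -2, 5):
u·v = (-5)·0 + 5·(-2) + 1·5 = 0 + (-10) + 5 = -5.
|u| = √((-5)² + 5² + 1²) = √51, |v| = √(0² + (-2)² + 5²) = √29, so |u||v| = √(51·29) = √1479.
cos θ = (u·v)/(|u||v|) = -5/√1479 ≈ -0.13
Cosine distance = 1 - cos θ ≈ 1 - (-0.13) = 1.13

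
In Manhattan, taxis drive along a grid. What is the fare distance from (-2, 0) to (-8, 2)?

Σ|x_i - y_i| = |-2 - (-8)| + |0 - 2| = 6 + 2 = 8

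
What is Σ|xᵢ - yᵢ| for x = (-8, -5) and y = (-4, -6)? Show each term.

Σ|x_i - y_i| = |-8 - (-4)| + |-5 - (-6)| = 4 + 1 = 5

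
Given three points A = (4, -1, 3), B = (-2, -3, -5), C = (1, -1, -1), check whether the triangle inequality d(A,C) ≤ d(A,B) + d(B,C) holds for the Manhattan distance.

d(A,B) = 6 + 2 + 8 = 16, d(B,C) = 3 + 2 + 4 = 9, d(A,C) = 3 + 0 + 4 = 7.
d(A,C) = 7 ≤ 16 + 9 = 25. Triangle inequality is satisfied.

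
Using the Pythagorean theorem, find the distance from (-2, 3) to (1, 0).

√(Σ(x_i - y_i)²) = √((-2 - 1)² + (3 - 0)²)
= √((-3)² + 3²) = √(9 + 9) = √18 ≈ 4.2426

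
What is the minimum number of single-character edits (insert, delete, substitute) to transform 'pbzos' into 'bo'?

Let D[i][j] be the edit distance between the first i characters of 'pbzos' and the first j characters of 'bo', with D[i][0] = i, D[0][j] = j, and D[i][j] = D[i-1][j-1] if the characters match, else 1 + min(D[i-1][j], D[i][j-1], D[i-1][j-1]). Filling the table (rows: prefixes of 'pbzos', columns: prefixes of 'bo'):
     ε  b  o
  ε  0  1  2
  p  1  1  2
  b  2  1  2
  z  3  2  2
  o  4  3  2
  s  5  4  3
The bottom-right entry gives D[5][2] = 3, so no sequence of fewer than 3 edits works. Backtracking through the table gives one optimal edit sequence (3 edits):
  pbzos → bzos (del p @1)
  bzos → bos (del z @2)
  bos → bo (del s @3)
Edit distance = 3.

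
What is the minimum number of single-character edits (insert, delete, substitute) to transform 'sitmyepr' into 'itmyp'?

Let D[i][j] be the edit distance between the first i characters of 'sitmyepr' and the first j characters of 'itmyp', with D[i][0] = i, D[0][j] = j, and D[i][j] = D[i-1][j-1] if the characters match, else 1 + min(D[i-1][j], D[i][j-1], D[i-1][j-1]). Filling the table (rows: prefixes of 'sitmyepr', columns: prefixes of 'itmyp'):
     ε  i  t  m  y  p
  ε  0  1  2  3  4  5
  s  1  1  2  3  4  5
  i  2  1  2  3  4  5
  t  3  2  1  2  3  4
  m  4  3  2  1  2  3
  y  5  4  3  2  1  2
  e  6  5  4  3  2  2
  p  7  6  5  4  3  2
  r  8  7  6  5  4  3
The bottom-right entry gives D[8][5] = 3, so no sequence of fewer than 3 edits works. Backtracking through the table gives one optimal edit sequence (3 edits):
  sitmyepr → itmyepr (del s @1)
  itmyepr → itmypr (del e @5)
  itmypr → itmyp (del r @6)
Edit distance = 3.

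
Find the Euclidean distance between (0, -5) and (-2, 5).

√(Σ(x_i - y_i)²) = √((0 - (-2))² + (-5 - 5)²)
= √(2² + (-10)²) = √(4 + 100) = √104 ≈ 10.198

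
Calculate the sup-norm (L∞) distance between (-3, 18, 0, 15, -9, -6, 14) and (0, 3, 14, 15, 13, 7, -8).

max(|x_i - y_i|) = max(|-3 - 0|, |18 - 3|, |0 - 14|, |15 - 15|, |-9 - 13|, |-6 - 7|, |14 - (-8)|) = max(3, 15, 14, 0, 22, 13, 22) = 22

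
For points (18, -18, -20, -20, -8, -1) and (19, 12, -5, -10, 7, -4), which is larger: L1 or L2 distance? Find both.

L1 = |18 - 19| + |-18 - 12| + |-20 - (-5)| + |-20 - (-10)| + |-8 - 7| + |-1 - (-4)| = 1 + 30 + 15 + 10 + 15 + 3 = 74
L2 = √(1² + 30² + 15² + 10² + 15² + 3²) = √1460 ≈ 38.2099
L1 ≥ L2 always (equality iff movement is along one axis); L1 > L2 here.
Ratio L1/L2 = 74/√1460 ≈ 1.9367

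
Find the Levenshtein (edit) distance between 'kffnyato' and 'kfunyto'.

Let D[i][j] be the edit distance between the first i characters of 'kffnyato' and the first j characters of 'kfunyto', with D[i][0] = i, D[0][j] = j, and D[i][j] = D[i-1][j-1] if the characters match, else 1 + min(D[i-1][j], D[i][j-1], D[i-1][j-1]). Filling the table (rows: prefixes of 'kffnyato', columns: prefixes of 'kfunyto'):
     ε  k  f  u  n  y  t  o
  ε  0  1  2  3  4  5  6  7
  k  1  0  1  2  3  4  5  6
  f  2  1  0  1  2  3  4  5
  f  3  2  1  1  2  3  4  5
  n  4  3  2  2  1  2  3  4
  y  5  4  3  3  2  1  2  3
  a  6  5  4  4  3  2  2  3
  t  7  6  5  5  4  3  2  3
  o  8  7  6  6  5  4  3  2
The bottom-right entry gives D[8][7] = 2, so no sequence of fewer than 2 edits works. Backtracking through the table gives one optimal edit sequence (2 edits):
  kffnyato → kfunyato (sub f→u @3)
  kfunyato → kfunyto (del a @6)
Edit distance = 2.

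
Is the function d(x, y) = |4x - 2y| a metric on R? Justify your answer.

No. d fails symmetry: d(7, 2) = |4·7 - 2·2| = |24| = 24, but d(2, 7) = |4·2 - 2·7| = |-6| = 6. Since 24 ≠ 6, d(x,y) ≠ d(y,x) in general.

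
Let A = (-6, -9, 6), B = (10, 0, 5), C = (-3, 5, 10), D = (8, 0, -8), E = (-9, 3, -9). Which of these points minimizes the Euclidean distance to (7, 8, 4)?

Distances: d(A) ≈ 21.4942, d(B) ≈ 8.6023, d(C) ≈ 12.0416, d(D) ≈ 14.4568, d(E) ≈ 21.2132. Nearest: B = (10, 0, 5) with distance 8.6023.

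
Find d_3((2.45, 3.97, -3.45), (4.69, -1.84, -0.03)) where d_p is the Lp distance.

(Σ|x_i - y_i|^3)^(1/3) = (|2.45 - 4.69|^3 + |3.97 - (-1.84)|^3 + |-3.45 - (-0.03)|^3)^(1/3)
= (2.24^3 + 5.81^3 + 3.42^3)^(1/3) ≈ (11.2394 + 196.1229 + 40.0017)^(1/3) = (247.364)^(1/3) ≈ 6.2774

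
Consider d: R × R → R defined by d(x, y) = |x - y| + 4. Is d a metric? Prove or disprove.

No. d fails identity of indiscernibles (specifically d(x,x) = 0): d(-1, -1) = |-1 - (-1)| + 4 = 0 + 4 = 4 ≠ 0.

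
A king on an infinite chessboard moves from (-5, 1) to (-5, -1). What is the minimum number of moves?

max(|x_i - y_i|) = max(|-5 - (-5)|, |1 - (-1)|) = max(0, 2) = 2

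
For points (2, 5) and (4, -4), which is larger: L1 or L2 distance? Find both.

L1 = |2 - 4| + |5 - (-4)| = 2 + 9 = 11
L2 = √(2² + 9²) = √85 ≈ 9.2195
L1 ≥ L2 always (equality iff movement is along one axis); L1 > L2 here.
Ratio L1/L2 = 11/√85 ≈ 1.1931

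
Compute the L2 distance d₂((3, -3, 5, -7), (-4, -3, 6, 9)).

√(Σ(x_i - y_i)²) = √((3 - (-4))² + (-3 - (-3))² + (5 - 6)² + (-7 - 9)²)
= √(7² + 0² + (-1)² + (-16)²) = √(49 + 0 + 1 + 256) = √306 ≈ 17.4929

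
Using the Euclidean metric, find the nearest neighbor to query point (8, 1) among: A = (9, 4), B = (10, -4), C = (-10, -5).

Distances: d(A) ≈ 3.1623, d(B) ≈ 5.3852, d(C) ≈ 18.9737. Nearest: A = (9, 4) with distance 3.1623.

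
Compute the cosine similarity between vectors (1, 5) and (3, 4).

With u = (1, 5), v = (3, 4):
u·v = 1·3 + 5·4 = 3 + 20 = 23.
|u| = √(1² + 5²) = √26, |v| = √(3² + 4²) = √25, so |u||v| = √(26·25) = √650.
cos θ = (u·v)/(|u||v|) = 23/√650 ≈ 0.9021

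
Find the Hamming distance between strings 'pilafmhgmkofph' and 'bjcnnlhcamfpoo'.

Differing positions: 1, 2, 3, 4, 5, 6, 8, 9, 10, 11, 12, 13, 14. Hamming distance = 13.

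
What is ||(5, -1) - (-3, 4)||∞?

max(|x_i - y_i|) = max(|5 - (-3)|, |-1 - 4|) = max(8, 5) = 8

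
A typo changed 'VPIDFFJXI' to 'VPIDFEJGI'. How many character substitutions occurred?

Differing positions: 6, 8. Hamming distance = 2.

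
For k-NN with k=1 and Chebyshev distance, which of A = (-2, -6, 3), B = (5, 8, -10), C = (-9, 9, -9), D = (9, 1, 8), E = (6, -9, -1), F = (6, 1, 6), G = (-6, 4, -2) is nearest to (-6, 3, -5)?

Distances: d(A) = 9, d(B) = 11, d(C) = 6, d(D) = 15, d(E) = 12, d(F) = 12, d(G) = 3. Nearest: G = (-6, 4, -2) with distance 3.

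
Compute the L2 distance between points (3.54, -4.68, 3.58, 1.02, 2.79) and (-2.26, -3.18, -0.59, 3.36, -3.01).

(Σ|x_i - y_i|^2)^(1/2) = (|3.54 - (-2.26)|^2 + |-4.68 - (-3.18)|^2 + |3.58 - (-0.59)|^2 + |1.02 - 3.36|^2 + |2.79 - (-3.01)|^2)^(1/2)
= (5.8^2 + 1.5^2 + 4.17^2 + 2.34^2 + 5.8^2)^(1/2) = (33.64 + 2.25 + 17.3889 + 5.4756 + 33.64)^(1/2) = (92.3945)^(1/2) ≈ 9.6122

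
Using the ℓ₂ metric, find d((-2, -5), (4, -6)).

√(Σ(x_i - y_i)²) = √((-2 - 4)² + (-5 - (-6))²)
= √((-6)² + 1²) = √(36 + 1) = √37 ≈ 6.0828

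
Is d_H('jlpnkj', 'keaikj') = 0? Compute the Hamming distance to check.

Differing positions: 1, 2, 3, 4. Hamming distance = 4, so the claim that d_H = 0 is false.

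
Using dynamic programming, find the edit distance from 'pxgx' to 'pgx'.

Let D[i][j] be the edit distance between the first i characters of 'pxgx' and the first j characters of 'pgx', with D[i][0] = i, D[0][j] = j, and D[i][j] = D[i-1][j-1] if the characters match, else 1 + min(D[i-1][j], D[i][j-1], D[i-1][j-1]). Filling the table (rows: prefixes of 'pxgx', columns: prefixes of 'pgx'):
     ε  p  g  x
  ε  0  1  2  3
  p  1  0  1  2
  x  2  1  1  1
  g  3  2  1  2
  x  4  3  2  1
The bottom-right entry gives D[4][3] = 1, so no sequence of fewer than 1 edit works. Backtracking through the table gives one optimal edit sequence (1 edit):
  pxgx → pgx (del x @2)
Edit distance = 1.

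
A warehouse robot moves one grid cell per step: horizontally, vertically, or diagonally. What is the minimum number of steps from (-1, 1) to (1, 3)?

max(|x_i - y_i|) = max(|-1 - 1|, |1 - 3|) = max(2, 2) = 2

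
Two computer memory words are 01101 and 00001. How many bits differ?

Differing positions: 2, 3. Hamming distance = 2.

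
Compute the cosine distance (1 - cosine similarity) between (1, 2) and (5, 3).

With u = (1, 2), v = (5, 3):
u·v = 1·5 + 2·3 = 5 + 6 = 11.
|u| = √(1² + 2²) = √5, |v| = √(5² + 3²) = √34, so |u||v| = √(5·34) = √170.
cos θ = (u·v)/(|u||v|) = 11/√170 ≈ 0.8437
Cosine distance = 1 - cos θ ≈ 1 - 0.8437 = 0.1563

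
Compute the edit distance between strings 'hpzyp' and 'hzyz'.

Let D[i][j] be the edit distance between the first i characters of 'hpzyp' and the first j characters of 'hzyz', with D[i][0] = i, D[0][j] = j, and D[i][j] = D[i-1][j-1] if the characters match, else 1 + min(D[i-1][j], D[i][j-1], D[i-1][j-1]). Filling the table (rows: prefixes of 'hpzyp', columns: prefixes of 'hzyz'):
     ε  h  z  y  z
  ε  0  1  2  3  4
  h  1  0  1  2  3
  p  2  1  1  2  3
  z  3  2  1  2  2
  y  4  3  2  1  2
  p  5  4  3  2  2
The bottom-right entry gives D[5][4] = 2, so no sequence of fewer than 2 edits works. Backtracking through the table gives one optimal edit sequence (2 edits):
  hpzyp → hzyp (del p @2)
  hzyp → hzyz (sub p→z @4)
Edit distance = 2.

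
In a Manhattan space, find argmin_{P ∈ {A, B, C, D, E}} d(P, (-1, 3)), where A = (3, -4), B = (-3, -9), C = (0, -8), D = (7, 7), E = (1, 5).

Distances: d(A) = 11, d(B) = 14, d(C) = 12, d(D) = 12, d(E) = 4. Nearest: E = (1, 5) with distance 4.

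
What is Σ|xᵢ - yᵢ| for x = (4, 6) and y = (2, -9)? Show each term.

Σ|x_i - y_i| = |4 - 2| + |6 - (-9)| = 2 + 15 = 17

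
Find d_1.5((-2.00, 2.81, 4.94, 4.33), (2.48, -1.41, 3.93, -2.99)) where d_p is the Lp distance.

(Σ|x_i - y_i|^1.5)^(1/1.5) = (|-2 - 2.48|^1.5 + |2.81 - (-1.41)|^1.5 + |4.94 - 3.93|^1.5 + |4.33 - (-2.99)|^1.5)^(1/1.5)
= (4.48^1.5 + 4.22^1.5 + 1.01^1.5 + 7.32^1.5)^(1/1.5) ≈ (9.4824 + 8.669 + 1.015 + 19.8046)^(1/1.5) = (38.971)^(1/1.5) ≈ 11.4946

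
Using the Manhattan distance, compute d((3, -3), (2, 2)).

Σ|x_i - y_i| = |3 - 2| + |-3 - 2| = 1 + 5 = 6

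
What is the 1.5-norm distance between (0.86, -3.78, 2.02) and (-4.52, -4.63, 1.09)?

(Σ|x_i - y_i|^1.5)^(1/1.5) = (|0.86 - (-4.52)|^1.5 + |-3.78 - (-4.63)|^1.5 + |2.02 - 1.09|^1.5)^(1/1.5)
= (5.38^1.5 + 0.85^1.5 + 0.93^1.5)^(1/1.5) ≈ (12.4788 + 0.7837 + 0.8969)^(1/1.5) = (14.1594)^(1/1.5) ≈ 5.8528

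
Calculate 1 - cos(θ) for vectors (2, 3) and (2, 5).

With u = (2, 3), v = (2, 5):
u·v = 2·2 + 3·5 = 4 + 15 = 19.
|u| = √(2² + 3²) = √13, |v| = √(2² + 5²) = √29, so |u||v| = √(13·29) = √377.
cos θ = (u·v)/(|u||v|) = 19/√377 ≈ 0.9785
Cosine distance = 1 - cos θ ≈ 1 - 0.9785 = 0.0215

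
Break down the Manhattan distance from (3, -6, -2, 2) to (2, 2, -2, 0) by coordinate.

Σ|x_i - y_i| = |3 - 2| + |-6 - 2| + |-2 - (-2)| + |2 - 0| = 1 + 8 + 0 + 2 = 11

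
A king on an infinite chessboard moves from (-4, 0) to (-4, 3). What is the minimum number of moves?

max(|x_i - y_i|) = max(|-4 - (-4)|, |0 - 3|) = max(0, 3) = 3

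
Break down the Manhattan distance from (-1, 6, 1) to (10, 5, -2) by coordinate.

Σ|x_i - y_i| = |-1 - 10| + |6 - 5| + |1 - (-2)| = 11 + 1 + 3 = 15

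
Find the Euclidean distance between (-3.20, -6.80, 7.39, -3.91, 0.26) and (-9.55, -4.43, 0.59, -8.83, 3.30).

√(Σ(x_i - y_i)²) = √((-3.2 - (-9.55))² + (-6.8 - (-4.43))² + (7.39 - 0.59)² + (-3.91 - (-8.83))² + (0.26 - 3.3)²)
= √(6.35² + (-2.37)² + 6.8² + 4.92² + (-3.04)²) = √(40.3225 + 5.6169 + 46.24 + 24.2064 + 9.2416) = √125.6274 ≈ 11.2084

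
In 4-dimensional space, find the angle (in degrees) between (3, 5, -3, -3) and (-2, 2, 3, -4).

With u = (3, 5, -3, -3), v = (-2, 2, 3, -4):
u·v = 3·(-2) + 5·2 + (-3)·3 + (-3)·(-4) = (-6) + 10 + (-9) + 12 = 7.
|u| = √(3² + 5² + (-3)² + (-3)²) = √52, |v| = √((-2)² + 2² + 3² + (-4)²) = √33, so |u||v| = √(52·33) = √1716.
cos θ = (u·v)/(|u||v|) = 7/√1716 ≈ 0.168982
θ = arccos(0.168982) ≈ 80.27°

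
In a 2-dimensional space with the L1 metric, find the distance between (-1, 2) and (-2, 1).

Σ|x_i - y_i| = |-1 - (-2)| + |2 - 1| = 1 + 1 = 2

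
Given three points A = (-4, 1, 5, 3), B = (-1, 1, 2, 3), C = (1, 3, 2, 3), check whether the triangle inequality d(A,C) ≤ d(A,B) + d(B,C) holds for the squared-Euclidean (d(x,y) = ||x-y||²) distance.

d(A,B) = 3² + 0² + 3² + 0² = 18, d(B,C) = 2² + 2² + 0² + 0² = 8, d(A,C) = 5² + 2² + 3² + 0² = 38.
d(A,C) = 38 > 18 + 8 = 26. Triangle inequality is VIOLATED. (Squared-Euclidean is not a metric — this is a counterexample.)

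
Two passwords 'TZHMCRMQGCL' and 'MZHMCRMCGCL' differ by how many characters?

Differing positions: 1, 8. Hamming distance = 2.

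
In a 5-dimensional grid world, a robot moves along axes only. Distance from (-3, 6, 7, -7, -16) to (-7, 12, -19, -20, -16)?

Σ|x_i - y_i| = |-3 - (-7)| + |6 - 12| + |7 - (-19)| + |-7 - (-20)| + |-16 - (-16)| = 4 + 6 + 26 + 13 + 0 = 49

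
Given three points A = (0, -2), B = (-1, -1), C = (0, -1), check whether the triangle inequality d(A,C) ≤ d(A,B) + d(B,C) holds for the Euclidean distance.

d(A,B) = √(1² + 1²) = √2 ≈ 1.4142, d(B,C) = √(1² + 0²) = √1 = 1, d(A,C) = √(0² + 1²) = √1 = 1.
d(A,C) = 1 ≤ 1.4142 + 1 = 2.4142. Triangle inequality is satisfied.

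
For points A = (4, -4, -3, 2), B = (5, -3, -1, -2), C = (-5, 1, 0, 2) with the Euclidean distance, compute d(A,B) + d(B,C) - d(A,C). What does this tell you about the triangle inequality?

d(A,B) = √(1² + 1² + 2² + 4²) = √22 ≈ 4.6904, d(B,C) = √(10² + 4² + 1² + 4²) = √133 ≈ 11.5326, d(A,C) = √(9² + 5² + 3² + 0²) = √115 ≈ 10.7238.
d(A,B) + d(B,C) - d(A,C) = 4.6904 + 11.5326 - 10.7238 = 16.223 - 10.7238 = 5.4992 (to 4 decimal places). This is ≥ 0, so the triangle inequality holds for these points.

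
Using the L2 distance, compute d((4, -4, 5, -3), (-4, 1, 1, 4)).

(Σ|x_i - y_i|^2)^(1/2) = (|4 - (-4)|^2 + |-4 - 1|^2 + |5 - 1|^2 + |-3 - 4|^2)^(1/2)
= (8^2 + 5^2 + 4^2 + 7^2)^(1/2) = (64 + 25 + 16 + 49)^(1/2) = (154)^(1/2) ≈ 12.4097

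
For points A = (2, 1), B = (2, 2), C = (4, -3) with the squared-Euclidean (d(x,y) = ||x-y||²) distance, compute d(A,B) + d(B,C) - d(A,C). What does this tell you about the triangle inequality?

d(A,B) = 0² + 1² = 1, d(B,C) = 2² + 5² = 29, d(A,C) = 2² + 4² = 20.
d(A,B) + d(B,C) - d(A,C) = 1 + 29 - 20 = 30 - 20 = 10. This is ≥ 0, so the triangle inequality holds for these points.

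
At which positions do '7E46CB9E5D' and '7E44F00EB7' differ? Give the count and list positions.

Differing positions: 4, 5, 6, 7, 9, 10. Hamming distance = 6.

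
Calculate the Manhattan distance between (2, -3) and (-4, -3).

Σ|x_i - y_i| = |2 - (-4)| + |-3 - (-3)| = 6 + 0 = 6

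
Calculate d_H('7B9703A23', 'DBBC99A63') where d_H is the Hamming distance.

Differing positions: 1, 3, 4, 5, 6, 8. Hamming distance = 6.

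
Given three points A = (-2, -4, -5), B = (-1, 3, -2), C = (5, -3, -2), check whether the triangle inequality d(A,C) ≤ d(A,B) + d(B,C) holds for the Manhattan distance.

d(A,B) = 1 + 7 + 3 = 11, d(B,C) = 6 + 6 + 0 = 12, d(A,C) = 7 + 1 + 3 = 11.
d(A,C) = 11 ≤ 11 + 12 = 23. Triangle inequality is satisfied.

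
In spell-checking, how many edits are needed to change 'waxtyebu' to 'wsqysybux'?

Let D[i][j] be the edit distance between the first i characters of 'waxtyebu' and the first j characters of 'wsqysybux', with D[i][0] = i, D[0][j] = j, and D[i][j] = D[i-1][j-1] if the characters match, else 1 + min(D[i-1][j], D[i][j-1], D[i-1][j-1]). Filling the table (rows: prefixes of 'waxtyebu', columns: prefixes of 'wsqysybux'):
     ε  w  s  q  y  s  y  b  u  x
  ε  0  1  2  3  4  5  6  7  8  9
  w  1  0  1  2  3  4  5  6  7  8
  a  2  1  1  2  3  4  5  6  7  8
  x  3  2  2  2  3  4  5  6  7  7
  t  4  3  3  3  3  4  5  6  7  8
  y  5  4  4  4  3  4  4  5  6  7
  e  6  5  5  5  4  4  5  5  6  7
  b  7  6  6  6  5  5  5  5  6  7
  u  8  7  7  7  6  6  6  6  5  6
The bottom-right entry gives D[8][9] = 6, so no sequence of fewer than 6 edits works. Backtracking through the table gives one optimal edit sequence (6 edits):
  waxtyebu → wsxtyebu (sub a→s @2)
  wsxtyebu → wsqtyebu (sub x→q @3)
  wsqtyebu → wsqyyebu (sub t→y @4)
  wsqyyebu → wsqysebu (sub y→s @5)
  wsqysebu → wsqysybu (sub e→y @6)
  wsqysybu → wsqysybux (ins x @9)
Edit distance = 6.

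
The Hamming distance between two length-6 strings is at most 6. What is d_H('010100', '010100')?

Differing positions: none. Hamming distance = 0. The maximum possible Hamming distance for length-6 strings is 6, so d_H/6 = 0/6 = 0.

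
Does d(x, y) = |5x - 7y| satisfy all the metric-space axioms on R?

No. d fails symmetry: d(8, 5) = |5·8 - 7·5| = |5| = 5, but d(5, 8) = |5·5 - 7·8| = |-31| = 31. Since 5 ≠ 31, d(x,y) ≠ d(y,x) in general.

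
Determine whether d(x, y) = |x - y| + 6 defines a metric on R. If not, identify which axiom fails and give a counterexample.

No. d fails identity of indiscernibles (specifically d(x,x) = 0): d(-6, -6) = |-6 - (-6)| + 6 = 0 + 6 = 6 ≠ 0.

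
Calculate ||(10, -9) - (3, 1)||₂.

√(Σ(x_i - y_i)²) = √((10 - 3)² + (-9 - 1)²)
= √(7² + (-10)²) = √(49 + 100) = √149 ≈ 12.2066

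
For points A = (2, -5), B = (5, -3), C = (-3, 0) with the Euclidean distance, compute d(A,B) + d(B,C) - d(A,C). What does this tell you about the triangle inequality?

d(A,B) = √(3² + 2²) = √13 ≈ 3.6056, d(B,C) = √(8² + 3²) = √73 ≈ 8.544, d(A,C) = √(5² + 5²) = √50 ≈ 7.0711.
d(A,B) + d(B,C) - d(A,C) = 3.6056 + 8.544 - 7.0711 = 12.1496 - 7.0711 = 5.0785 (to 4 decimal places). This is ≥ 0, so the triangle inequality holds for these points.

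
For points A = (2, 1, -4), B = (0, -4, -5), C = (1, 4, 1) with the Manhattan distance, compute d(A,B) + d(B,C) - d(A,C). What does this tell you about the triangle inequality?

d(A,B) = 2 + 5 + 1 = 8, d(B,C) = 1 + 8 + 6 = 15, d(A,C) = 1 + 3 + 5 = 9.
d(A,B) + d(B,C) - d(A,C) = 8 + 15 - 9 = 23 - 9 = 14. This is ≥ 0, so the triangle inequality holds for these points.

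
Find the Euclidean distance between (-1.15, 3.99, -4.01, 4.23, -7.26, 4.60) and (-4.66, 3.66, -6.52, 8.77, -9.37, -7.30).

√(Σ(x_i - y_i)²) = √((-1.15 - (-4.66))² + (3.99 - 3.66)² + (-4.01 - (-6.52))² + (4.23 - 8.77)² + (-7.26 - (-9.37))² + (4.6 - (-7.3))²)
= √(3.51² + 0.33² + 2.51² + (-4.54)² + 2.11² + 11.9²) = √(12.3201 + 0.1089 + 6.3001 + 20.6116 + 4.4521 + 141.61) = √185.4028 ≈ 13.6163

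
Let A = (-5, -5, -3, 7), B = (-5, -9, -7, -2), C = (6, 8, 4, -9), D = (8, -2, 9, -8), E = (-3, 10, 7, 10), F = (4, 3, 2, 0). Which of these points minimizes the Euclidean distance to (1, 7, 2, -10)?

Distances: d(A) ≈ 22.2261, d(B) ≈ 20.9045, d(C) ≈ 5.5678, d(D) ≈ 13.5277, d(E) ≈ 21.2132, d(F) ≈ 11.1803. Nearest: C = (6, 8, 4, -9) with distance 5.5678.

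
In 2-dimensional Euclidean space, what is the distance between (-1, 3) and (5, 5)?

√(Σ(x_i - y_i)²) = √((-1 - 5)² + (3 - 5)²)
= √((-6)² + (-2)²) = √(36 + 4) = √40 ≈ 6.3246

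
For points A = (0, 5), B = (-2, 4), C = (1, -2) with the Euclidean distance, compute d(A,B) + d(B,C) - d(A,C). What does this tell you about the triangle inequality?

d(A,B) = √(2² + 1²) = √5 ≈ 2.2361, d(B,C) = √(3² + 6²) = √45 ≈ 6.7082, d(A,C) = √(1² + 7²) = √50 ≈ 7.0711.
d(A,B) + d(B,C) - d(A,C) = 2.2361 + 6.7082 - 7.0711 = 8.9443 - 7.0711 = 1.8732 (to 4 decimal places). This is ≥ 0, so the triangle inequality holds for these points.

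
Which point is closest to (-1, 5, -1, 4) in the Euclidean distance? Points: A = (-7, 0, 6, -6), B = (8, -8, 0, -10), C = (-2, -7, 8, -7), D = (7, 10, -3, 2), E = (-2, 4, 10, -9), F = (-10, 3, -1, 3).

Distances: d(A) ≈ 14.4914, d(B) ≈ 21.1424, d(C) ≈ 18.6279, d(D) ≈ 9.8489, d(E) ≈ 17.088, d(F) ≈ 9.2736. Nearest: F = (-10, 3, -1, 3) with distance 9.2736.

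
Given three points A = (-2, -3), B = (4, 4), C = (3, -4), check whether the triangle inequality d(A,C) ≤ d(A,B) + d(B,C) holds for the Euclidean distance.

d(A,B) = √(6² + 7²) = √85 ≈ 9.2195, d(B,C) = √(1² + 8²) = √65 ≈ 8.0623, d(A,C) = √(5² + 1²) = √26 ≈ 5.099.
d(A,C) ≈ 5.099 ≤ 9.2195 + 8.0623 = 17.2818. Triangle inequality is satisfied.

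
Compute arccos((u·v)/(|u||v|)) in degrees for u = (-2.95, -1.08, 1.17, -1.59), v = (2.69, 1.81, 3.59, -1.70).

With u = (-2.95, -1.08, 1.17, -1.59), v = (2.69, 1.81, 3.59, -1.70):
u·v = (-2.95)·2.69 + (-1.08)·1.81 + 1.17·3.59 + (-1.59)·(-1.7) = (-7.9355) + (-1.9548) + 4.2003 + 2.703 = -2.987.
|u| = √((-2.95)² + (-1.08)² + 1.17² + (-1.59)²) = √(8.7025 + 1.1664 + 1.3689 + 2.5281) = √13.7659, |v| = √(2.69² + 1.81² + 3.59² + (-1.7)²) = √(7.2361 + 3.2761 + 12.8881 + 2.89) = √26.2903.
cos θ = (u·v)/(|u||v|) = -2.987/(√13.7659·√26.2903) ≈ -0.157013
θ = arccos(-0.157013) ≈ 99.03°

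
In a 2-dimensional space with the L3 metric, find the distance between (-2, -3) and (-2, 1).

(Σ|x_i - y_i|^3)^(1/3) = (|-2 - (-2)|^3 + |-3 - 1|^3)^(1/3)
= (0^3 + 4^3)^(1/3) = (0 + 64)^(1/3) = (64)^(1/3) = 4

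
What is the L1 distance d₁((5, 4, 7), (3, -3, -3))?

Σ|x_i - y_i| = |5 - 3| + |4 - (-3)| + |7 - (-3)| = 2 + 7 + 10 = 19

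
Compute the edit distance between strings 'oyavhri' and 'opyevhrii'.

Let D[i][j] be the edit distance between the first i characters of 'oyavhri' and the first j characters of 'opyevhrii', with D[i][0] = i, D[0][j] = j, and D[i][j] = D[i-1][j-1] if the characters match, else 1 + min(D[i-1][j], D[i][j-1], D[i-1][j-1]). Filling the table (rows: prefixes of 'oyavhri', columns: prefixes of 'opyevhrii'):
     ε  o  p  y  e  v  h  r  i  i
  ε  0  1  2  3  4  5  6  7  8  9
  o  1  0  1  2  3  4  5  6  7  8
  y  2  1  1  1  2  3  4  5  6  7
  a  3  2  2  2  2  3  4  5  6  7
  v  4  3  3  3  3  2  3  4  5  6
  h  5  4  4  4  4  3  2  3  4  5
  r  6  5  5  5  5  4  3  2  3  4
  i  7  6  6  6  6  5  4  3  2  3
The bottom-right entry gives D[7][9] = 3, so no sequence of fewer than 3 edits works. Backtracking through the table gives one optimal edit sequence (3 edits):
  oyavhri → opyavhri (ins p @2)
  opyavhri → opyevhri (sub a→e @4)
  opyevhri → opyevhrii (ins i @8)
Edit distance = 3.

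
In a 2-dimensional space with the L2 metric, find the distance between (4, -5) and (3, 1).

(Σ|x_i - y_i|^2)^(1/2) = (|4 - 3|^2 + |-5 - 1|^2)^(1/2)
= (1^2 + 6^2)^(1/2) = (1 + 36)^(1/2) = (37)^(1/2) ≈ 6.0828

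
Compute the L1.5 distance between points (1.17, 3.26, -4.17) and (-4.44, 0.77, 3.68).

(Σ|x_i - y_i|^1.5)^(1/1.5) = (|1.17 - (-4.44)|^1.5 + |3.26 - 0.77|^1.5 + |-4.17 - 3.68|^1.5)^(1/1.5)
= (5.61^1.5 + 2.49^1.5 + 7.85^1.5)^(1/1.5) ≈ (13.2875 + 3.9292 + 21.994)^(1/1.5) = (39.2107)^(1/1.5) ≈ 11.5417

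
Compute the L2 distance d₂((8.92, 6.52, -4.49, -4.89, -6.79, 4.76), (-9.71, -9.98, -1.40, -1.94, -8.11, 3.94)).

√(Σ(x_i - y_i)²) = √((8.92 - (-9.71))² + (6.52 - (-9.98))² + (-4.49 - (-1.4))² + (-4.89 - (-1.94))² + (-6.79 - (-8.11))² + (4.76 - 3.94)²)
= √(18.63² + 16.5² + (-3.09)² + (-2.95)² + 1.32² + 0.82²) = √(347.0769 + 272.25 + 9.5481 + 8.7025 + 1.7424 + 0.6724) = √639.9923 ≈ 25.2981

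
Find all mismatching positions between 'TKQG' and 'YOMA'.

Differing positions: 1, 2, 3, 4. Hamming distance = 4.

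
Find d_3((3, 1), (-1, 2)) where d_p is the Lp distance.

(Σ|x_i - y_i|^3)^(1/3) = (|3 - (-1)|^3 + |1 - 2|^3)^(1/3)
= (4^3 + 1^3)^(1/3) = (64 + 1)^(1/3) = (65)^(1/3) ≈ 4.0207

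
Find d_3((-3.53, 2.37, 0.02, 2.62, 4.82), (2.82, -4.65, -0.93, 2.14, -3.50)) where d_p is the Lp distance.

(Σ|x_i - y_i|^3)^(1/3) = (|-3.53 - 2.82|^3 + |2.37 - (-4.65)|^3 + |0.02 - (-0.93)|^3 + |2.62 - 2.14|^3 + |4.82 - (-3.5)|^3)^(1/3)
= (6.35^3 + 7.02^3 + 0.95^3 + 0.48^3 + 8.32^3)^(1/3) ≈ (256.0479 + 345.9484 + 0.8574 + 0.1106 + 575.9304)^(1/3) = (1178.8947)^(1/3) ≈ 10.5639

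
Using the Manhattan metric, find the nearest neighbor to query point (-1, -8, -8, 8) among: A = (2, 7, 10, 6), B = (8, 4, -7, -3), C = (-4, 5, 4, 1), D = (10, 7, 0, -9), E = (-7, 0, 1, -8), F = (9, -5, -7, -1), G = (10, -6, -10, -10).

Distances: d(A) = 38, d(B) = 33, d(C) = 35, d(D) = 51, d(E) = 39, d(F) = 23, d(G) = 33. Nearest: F = (9, -5, -7, -1) with distance 23.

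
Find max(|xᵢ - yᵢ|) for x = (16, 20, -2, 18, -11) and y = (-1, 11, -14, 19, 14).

max(|x_i - y_i|) = max(|16 - (-1)|, |20 - 11|, |-2 - (-14)|, |18 - 19|, |-11 - 14|) = max(17, 9, 12, 1, 25) = 25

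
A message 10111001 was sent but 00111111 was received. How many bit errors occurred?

Differing positions: 1, 6, 7. Hamming distance = 3.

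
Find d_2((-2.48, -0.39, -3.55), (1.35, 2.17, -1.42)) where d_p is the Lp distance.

(Σ|x_i - y_i|^2)^(1/2) = (|-2.48 - 1.35|^2 + |-0.39 - 2.17|^2 + |-3.55 - (-1.42)|^2)^(1/2)
= (3.83^2 + 2.56^2 + 2.13^2)^(1/2) = (14.6689 + 6.5536 + 4.5369)^(1/2) = (25.7594)^(1/2) ≈ 5.0754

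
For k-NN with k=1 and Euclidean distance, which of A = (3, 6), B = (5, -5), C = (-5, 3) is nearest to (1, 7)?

Distances: d(A) ≈ 2.2361, d(B) ≈ 12.6491, d(C) ≈ 7.2111. Nearest: A = (3, 6) with distance 2.2361.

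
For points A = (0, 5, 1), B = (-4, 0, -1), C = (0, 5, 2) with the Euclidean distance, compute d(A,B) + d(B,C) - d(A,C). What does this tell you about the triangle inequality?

d(A,B) = √(4² + 5² + 2²) = √45 ≈ 6.7082, d(B,C) = √(4² + 5² + 3²) = √50 ≈ 7.0711, d(A,C) = √(0² + 0² + 1²) = √1 = 1.
d(A,B) + d(B,C) - d(A,C) = 6.7082 + 7.0711 - 1 = 13.7793 - 1 = 12.7793 (to 4 decimal places). This is ≥ 0, so the triangle inequality holds for these points.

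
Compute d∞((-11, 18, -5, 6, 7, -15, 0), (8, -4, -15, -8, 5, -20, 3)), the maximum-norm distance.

max(|x_i - y_i|) = max(|-11 - 8|, |18 - (-4)|, |-5 - (-15)|, |6 - (-8)|, |7 - 5|, |-15 - (-20)|, |0 - 3|) = max(19, 22, 10, 14, 2, 5, 3) = 22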